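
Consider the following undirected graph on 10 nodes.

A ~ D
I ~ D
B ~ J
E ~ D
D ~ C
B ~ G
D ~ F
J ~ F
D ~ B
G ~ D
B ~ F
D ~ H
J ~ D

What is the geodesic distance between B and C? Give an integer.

2

One shortest route is B – D – C, which uses 2 edges, and B and C are not directly tied, so nothing shorter exists. So d(B,C) = 2.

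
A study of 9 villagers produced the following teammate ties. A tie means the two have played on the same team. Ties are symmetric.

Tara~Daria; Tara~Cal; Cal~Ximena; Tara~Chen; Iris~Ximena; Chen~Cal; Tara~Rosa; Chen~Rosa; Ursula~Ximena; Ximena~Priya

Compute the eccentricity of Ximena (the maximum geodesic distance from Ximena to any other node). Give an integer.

3

Distances from Ximena: Cal:1, Chen:2, Daria:3, Iris:1, Priya:1, Rosa:3, Tara:2, Ursula:1.
The largest is 3 (to Rosa and Daria), so the eccentricity of Ximena is 3.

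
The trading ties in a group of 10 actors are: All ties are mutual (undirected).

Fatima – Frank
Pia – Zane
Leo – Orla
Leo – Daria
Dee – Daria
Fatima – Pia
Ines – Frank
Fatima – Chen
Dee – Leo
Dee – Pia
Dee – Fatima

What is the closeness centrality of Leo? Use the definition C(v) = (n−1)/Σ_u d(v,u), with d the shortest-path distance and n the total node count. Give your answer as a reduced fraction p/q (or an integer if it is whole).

9/20

Distances from Leo: Chen:3, Daria:1, Dee:1, Fatima:2, Frank:3, Ines:4, Orla:1, Pia:2, Zane:3. Sum = 20.
n = 10, so closeness = 9/20.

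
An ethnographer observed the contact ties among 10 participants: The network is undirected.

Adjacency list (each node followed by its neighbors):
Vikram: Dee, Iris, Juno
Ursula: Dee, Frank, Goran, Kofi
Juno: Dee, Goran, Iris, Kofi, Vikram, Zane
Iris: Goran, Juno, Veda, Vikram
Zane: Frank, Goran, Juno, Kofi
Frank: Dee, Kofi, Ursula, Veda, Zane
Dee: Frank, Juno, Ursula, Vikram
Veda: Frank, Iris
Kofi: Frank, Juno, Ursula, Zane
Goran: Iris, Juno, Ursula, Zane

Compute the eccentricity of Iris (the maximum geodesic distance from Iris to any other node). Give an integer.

Distances from Iris: Dee:2, Frank:2, Goran:1, Juno:1, Kofi:2, Ursula:2, Veda:1, Vikram:1, Zane:2.
The largest is 2 (to Dee, Zane, Ursula, Kofi, and Frank), so the eccentricity of Iris is 2.

2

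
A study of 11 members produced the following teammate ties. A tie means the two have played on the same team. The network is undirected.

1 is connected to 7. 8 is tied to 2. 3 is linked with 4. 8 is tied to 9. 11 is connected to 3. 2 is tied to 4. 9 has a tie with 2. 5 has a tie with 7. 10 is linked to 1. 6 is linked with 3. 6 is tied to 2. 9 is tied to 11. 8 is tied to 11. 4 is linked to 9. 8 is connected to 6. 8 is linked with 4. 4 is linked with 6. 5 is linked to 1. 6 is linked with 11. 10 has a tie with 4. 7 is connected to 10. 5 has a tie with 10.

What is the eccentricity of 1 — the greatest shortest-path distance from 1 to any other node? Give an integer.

4

Distances from 1: 2:3, 3:3, 4:2, 5:1, 6:3, 7:1, 8:3, 9:3, 10:1, 11:4.
The largest is 4 (to 11), so the eccentricity of 1 is 4.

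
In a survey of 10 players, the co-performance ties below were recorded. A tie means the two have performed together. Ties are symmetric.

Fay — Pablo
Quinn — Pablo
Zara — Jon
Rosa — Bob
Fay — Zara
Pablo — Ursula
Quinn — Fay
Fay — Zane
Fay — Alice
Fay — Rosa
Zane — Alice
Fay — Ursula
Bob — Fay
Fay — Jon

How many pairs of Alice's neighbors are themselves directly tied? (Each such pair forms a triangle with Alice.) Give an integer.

1

Alice's neighbors: Fay and Zane.
Neighbor pairs that are themselves tied: Alice–Fay–Zane. Each forms one triangle with Alice, for 1 in total.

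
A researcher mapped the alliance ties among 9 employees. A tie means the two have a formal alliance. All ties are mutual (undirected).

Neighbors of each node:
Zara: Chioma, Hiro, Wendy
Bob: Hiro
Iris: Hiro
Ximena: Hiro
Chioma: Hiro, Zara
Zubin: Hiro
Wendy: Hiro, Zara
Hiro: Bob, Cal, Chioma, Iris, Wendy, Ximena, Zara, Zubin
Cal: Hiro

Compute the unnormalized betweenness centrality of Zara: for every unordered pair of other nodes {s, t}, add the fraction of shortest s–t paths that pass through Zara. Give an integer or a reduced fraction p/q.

1/2

Pairs whose geodesics pass through Zara — Wendy–Chioma: 1/2.
All other pairs contribute 0.
Summing the contributions gives betweenness(Zara) = 1/2.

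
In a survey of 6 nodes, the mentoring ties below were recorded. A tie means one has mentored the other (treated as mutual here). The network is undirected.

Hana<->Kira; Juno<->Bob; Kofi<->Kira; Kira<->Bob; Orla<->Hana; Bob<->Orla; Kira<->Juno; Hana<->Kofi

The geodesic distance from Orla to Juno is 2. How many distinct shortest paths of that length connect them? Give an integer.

1

The shortest distance is 2, and the only length-2 path is Orla–Bob–Juno. So there is exactly 1 shortest path.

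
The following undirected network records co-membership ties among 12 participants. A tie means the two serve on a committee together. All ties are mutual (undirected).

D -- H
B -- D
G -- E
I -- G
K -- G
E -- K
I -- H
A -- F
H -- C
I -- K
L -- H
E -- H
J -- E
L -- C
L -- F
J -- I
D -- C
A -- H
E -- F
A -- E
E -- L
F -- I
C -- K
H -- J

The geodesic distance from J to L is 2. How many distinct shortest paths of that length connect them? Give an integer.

The shortest distance is 2. The length-2 paths are: J–E–L; J–H–L.
That gives 2 distinct shortest paths.

2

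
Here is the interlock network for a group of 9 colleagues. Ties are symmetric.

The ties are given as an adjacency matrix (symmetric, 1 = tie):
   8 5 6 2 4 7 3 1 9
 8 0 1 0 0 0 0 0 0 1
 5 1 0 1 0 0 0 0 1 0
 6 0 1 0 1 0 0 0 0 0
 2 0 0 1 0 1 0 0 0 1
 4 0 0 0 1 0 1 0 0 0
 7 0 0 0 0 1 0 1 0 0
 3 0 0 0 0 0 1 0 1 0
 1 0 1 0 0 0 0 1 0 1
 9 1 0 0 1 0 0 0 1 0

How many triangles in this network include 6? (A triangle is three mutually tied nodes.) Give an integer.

0

6's neighbors are 2 and 5, but none of them are tied to each other, so no triangle contains 6.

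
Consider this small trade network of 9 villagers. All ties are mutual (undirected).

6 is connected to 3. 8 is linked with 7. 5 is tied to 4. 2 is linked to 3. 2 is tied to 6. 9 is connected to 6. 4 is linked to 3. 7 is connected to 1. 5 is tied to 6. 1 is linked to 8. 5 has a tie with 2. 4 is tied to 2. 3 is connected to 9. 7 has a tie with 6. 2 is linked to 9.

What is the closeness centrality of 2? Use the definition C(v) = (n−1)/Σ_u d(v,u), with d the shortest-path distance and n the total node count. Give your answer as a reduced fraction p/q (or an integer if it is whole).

8/13

Distances from 2: 1:3, 3:1, 4:1, 5:1, 6:1, 7:2, 8:3, 9:1. Sum = 13.
n = 9, so closeness = 8/13.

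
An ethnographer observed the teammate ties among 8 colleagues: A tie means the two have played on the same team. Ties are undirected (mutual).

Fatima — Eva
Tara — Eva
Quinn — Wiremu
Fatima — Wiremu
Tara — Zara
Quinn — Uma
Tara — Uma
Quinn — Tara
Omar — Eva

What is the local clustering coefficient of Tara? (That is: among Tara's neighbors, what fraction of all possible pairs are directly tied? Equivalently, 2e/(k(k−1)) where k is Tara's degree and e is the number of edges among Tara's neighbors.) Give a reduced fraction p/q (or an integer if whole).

Tara's neighbors: Eva, Quinn, Uma, and Zara (k = 4).
Possible neighbor pairs: C(4,2) = 6. Edges among them: Quinn–Uma → e = 1.
Clustering(Tara) = 1/6.

1/6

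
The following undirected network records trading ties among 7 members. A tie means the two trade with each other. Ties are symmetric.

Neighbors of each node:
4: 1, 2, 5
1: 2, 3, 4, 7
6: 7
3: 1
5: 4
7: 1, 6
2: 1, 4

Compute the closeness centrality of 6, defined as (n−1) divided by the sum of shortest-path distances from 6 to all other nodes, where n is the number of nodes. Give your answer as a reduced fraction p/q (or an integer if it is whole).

3/8

Distances from 6: 1:2, 2:3, 3:3, 4:3, 5:4, 7:1. Sum = 16.
n = 7, so closeness = 6/16 = 3/8.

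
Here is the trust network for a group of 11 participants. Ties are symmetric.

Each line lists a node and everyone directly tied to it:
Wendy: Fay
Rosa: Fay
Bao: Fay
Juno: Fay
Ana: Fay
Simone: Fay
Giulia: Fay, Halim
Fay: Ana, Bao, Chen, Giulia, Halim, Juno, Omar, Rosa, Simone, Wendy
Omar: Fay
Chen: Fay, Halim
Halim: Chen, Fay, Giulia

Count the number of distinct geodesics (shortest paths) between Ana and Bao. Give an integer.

1

The shortest distance is 2, and the only length-2 path is Ana–Fay–Bao. So there is exactly 1 shortest path.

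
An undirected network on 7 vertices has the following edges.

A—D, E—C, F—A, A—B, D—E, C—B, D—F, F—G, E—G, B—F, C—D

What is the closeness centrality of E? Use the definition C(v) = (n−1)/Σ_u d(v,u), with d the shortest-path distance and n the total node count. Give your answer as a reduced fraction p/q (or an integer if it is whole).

2/3

Distances from E: A:2, B:2, C:1, D:1, F:2, G:1. Sum = 9.
n = 7, so closeness = 6/9 = 2/3.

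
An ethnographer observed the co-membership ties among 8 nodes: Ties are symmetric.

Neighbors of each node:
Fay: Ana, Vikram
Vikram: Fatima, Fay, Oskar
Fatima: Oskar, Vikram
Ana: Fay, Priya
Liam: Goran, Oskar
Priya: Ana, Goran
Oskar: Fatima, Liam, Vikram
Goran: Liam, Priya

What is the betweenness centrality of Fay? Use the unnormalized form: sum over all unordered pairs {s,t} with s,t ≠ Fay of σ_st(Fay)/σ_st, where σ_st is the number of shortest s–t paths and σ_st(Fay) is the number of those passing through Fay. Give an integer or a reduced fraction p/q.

9/2

Pairs whose geodesics pass through Fay — Vikram–Ana: 1; Vikram–Priya: 1; Ana–Oskar: 1; Ana–Fatima: 1; Priya–Fatima: 1/2.
All other pairs contribute 0.
Summing the contributions gives betweenness(Fay) = 9/2.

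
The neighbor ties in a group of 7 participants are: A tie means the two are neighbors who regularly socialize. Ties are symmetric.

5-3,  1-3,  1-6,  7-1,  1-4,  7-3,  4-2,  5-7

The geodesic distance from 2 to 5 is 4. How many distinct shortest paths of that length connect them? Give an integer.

2

The shortest distance is 4. The length-4 paths are: 2–4–1–7–5; 2–4–1–3–5.
That gives 2 distinct shortest paths.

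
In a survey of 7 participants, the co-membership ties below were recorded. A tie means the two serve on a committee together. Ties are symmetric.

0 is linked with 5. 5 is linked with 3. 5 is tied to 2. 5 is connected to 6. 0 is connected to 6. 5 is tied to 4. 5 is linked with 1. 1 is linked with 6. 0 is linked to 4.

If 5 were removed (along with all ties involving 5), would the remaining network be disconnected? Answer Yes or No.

Removing 5 leaves {0, 1, 4, and 6} with no path to {2}, so the network splits into 3 components. 5 is a cut vertex.

Yes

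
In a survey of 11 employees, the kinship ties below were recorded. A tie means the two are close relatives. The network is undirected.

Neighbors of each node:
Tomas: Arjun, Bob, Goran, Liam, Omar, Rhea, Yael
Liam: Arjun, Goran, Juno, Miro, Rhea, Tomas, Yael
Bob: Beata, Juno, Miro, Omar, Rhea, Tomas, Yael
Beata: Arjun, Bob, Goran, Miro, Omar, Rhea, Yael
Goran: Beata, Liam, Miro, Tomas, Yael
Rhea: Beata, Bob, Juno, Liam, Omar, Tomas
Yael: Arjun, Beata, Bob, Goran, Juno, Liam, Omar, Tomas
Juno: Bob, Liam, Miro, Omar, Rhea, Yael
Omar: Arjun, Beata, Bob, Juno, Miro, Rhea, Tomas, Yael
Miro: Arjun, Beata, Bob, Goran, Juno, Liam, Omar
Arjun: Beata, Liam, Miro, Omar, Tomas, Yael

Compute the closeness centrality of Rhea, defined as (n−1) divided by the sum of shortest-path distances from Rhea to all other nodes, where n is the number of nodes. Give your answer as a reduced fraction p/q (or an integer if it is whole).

5/7

Distances from Rhea: Arjun:2, Beata:1, Bob:1, Goran:2, Juno:1, Liam:1, Miro:2, Omar:1, Tomas:1, Yael:2. Sum = 14.
n = 11, so closeness = 10/14 = 5/7.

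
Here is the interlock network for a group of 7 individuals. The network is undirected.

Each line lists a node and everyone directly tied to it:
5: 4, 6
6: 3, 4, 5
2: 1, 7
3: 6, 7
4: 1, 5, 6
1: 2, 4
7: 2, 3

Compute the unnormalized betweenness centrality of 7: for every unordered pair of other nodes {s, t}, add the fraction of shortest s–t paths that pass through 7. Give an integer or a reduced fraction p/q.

Pairs whose geodesics pass through 7 — 1–3: 1/2; 2–3: 1; 2–6: 1/2.
All other pairs contribute 0.
Summing the contributions gives betweenness(7) = 2.

2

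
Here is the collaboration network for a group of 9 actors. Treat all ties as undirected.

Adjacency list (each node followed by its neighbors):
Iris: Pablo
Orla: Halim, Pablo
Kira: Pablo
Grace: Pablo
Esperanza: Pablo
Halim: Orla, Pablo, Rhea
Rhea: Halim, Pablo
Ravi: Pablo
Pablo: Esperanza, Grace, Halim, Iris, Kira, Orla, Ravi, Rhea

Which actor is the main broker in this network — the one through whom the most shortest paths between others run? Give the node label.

Unnormalized betweenness of each node: Esperanza:0, Grace:0, Halim:1/2, Iris:0, Kira:0, Orla:0, Pablo:51/2, Ravi:0, Rhea:0.
Pablo has the largest value, 51/2, making it the main broker — the node through which the most shortest paths run.

Pablo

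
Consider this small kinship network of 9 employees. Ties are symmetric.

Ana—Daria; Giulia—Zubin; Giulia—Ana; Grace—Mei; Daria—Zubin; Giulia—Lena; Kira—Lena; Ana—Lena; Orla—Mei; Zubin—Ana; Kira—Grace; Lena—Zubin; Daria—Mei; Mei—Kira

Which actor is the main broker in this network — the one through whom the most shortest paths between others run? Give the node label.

Unnormalized betweenness of each node: Ana:5/3, Daria:19/3, Giulia:0, Grace:0, Kira:17/3, Lena:17/3, Mei:10, Orla:0, Zubin:5/3.
Mei has the largest value, 10, making it the main broker — the node through which the most shortest paths run.

Mei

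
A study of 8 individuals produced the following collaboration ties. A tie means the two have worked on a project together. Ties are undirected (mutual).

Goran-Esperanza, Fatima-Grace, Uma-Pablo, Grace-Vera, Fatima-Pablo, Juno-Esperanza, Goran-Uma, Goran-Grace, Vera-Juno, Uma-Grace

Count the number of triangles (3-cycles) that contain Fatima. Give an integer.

Fatima's neighbors are Grace and Pablo, but none of them are tied to each other, so no triangle contains Fatima.

0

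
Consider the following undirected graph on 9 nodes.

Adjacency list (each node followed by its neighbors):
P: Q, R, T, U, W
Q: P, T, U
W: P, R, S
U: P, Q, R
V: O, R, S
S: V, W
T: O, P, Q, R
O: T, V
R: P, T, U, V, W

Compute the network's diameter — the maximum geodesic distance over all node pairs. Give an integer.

Eccentricity of each node (its greatest distance to any other): O:3, P:2, Q:3, R:2, S:3, T:3, U:3, V:3, W:3.
The maximum eccentricity is 3, realized for instance by the pair Q–V via Q – U – R – V. So the diameter is 3.

3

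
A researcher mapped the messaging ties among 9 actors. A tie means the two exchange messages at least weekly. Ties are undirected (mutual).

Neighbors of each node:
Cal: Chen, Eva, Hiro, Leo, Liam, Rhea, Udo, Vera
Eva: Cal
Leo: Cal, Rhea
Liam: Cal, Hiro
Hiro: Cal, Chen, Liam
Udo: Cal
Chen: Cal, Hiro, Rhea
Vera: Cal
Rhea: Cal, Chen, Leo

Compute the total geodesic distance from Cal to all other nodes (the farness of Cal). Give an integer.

Distances from Cal: Chen:1, Eva:1, Hiro:1, Leo:1, Liam:1, Rhea:1, Udo:1, Vera:1.
Sum = 1 + 1 + 1 + 1 + 1 + 1 + 1 + 1 = 8.

8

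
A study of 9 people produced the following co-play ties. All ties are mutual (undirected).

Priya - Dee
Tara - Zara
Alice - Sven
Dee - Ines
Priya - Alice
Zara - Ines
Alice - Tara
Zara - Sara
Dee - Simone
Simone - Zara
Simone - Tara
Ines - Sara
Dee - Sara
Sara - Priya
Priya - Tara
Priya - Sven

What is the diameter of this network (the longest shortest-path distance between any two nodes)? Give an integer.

3

Eccentricity of each node (its greatest distance to any other): Alice:3, Dee:2, Ines:3, Priya:2, Sara:2, Simone:3, Sven:3, Tara:2, Zara:3.
The maximum eccentricity is 3, realized for instance by the pair Zara–Sven via Zara – Sara – Priya – Sven. So the diameter is 3.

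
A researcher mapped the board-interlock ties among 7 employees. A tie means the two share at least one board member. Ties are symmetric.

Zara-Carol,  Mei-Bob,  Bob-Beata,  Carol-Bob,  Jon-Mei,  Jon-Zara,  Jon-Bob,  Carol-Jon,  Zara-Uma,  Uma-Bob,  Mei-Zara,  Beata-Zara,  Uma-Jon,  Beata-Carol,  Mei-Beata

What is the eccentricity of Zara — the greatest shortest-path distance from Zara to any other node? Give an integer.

Distances from Zara: Beata:1, Bob:2, Carol:1, Jon:1, Mei:1, Uma:1.
The largest is 2 (to Bob), so the eccentricity of Zara is 2.

2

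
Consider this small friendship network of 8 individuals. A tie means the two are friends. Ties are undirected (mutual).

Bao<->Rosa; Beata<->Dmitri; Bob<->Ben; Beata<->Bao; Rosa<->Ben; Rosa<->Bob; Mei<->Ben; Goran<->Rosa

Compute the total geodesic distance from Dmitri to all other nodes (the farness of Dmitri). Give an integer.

23

Distances from Dmitri: Bao:2, Beata:1, Ben:4, Bob:4, Goran:4, Mei:5, Rosa:3.
Sum = 2 + 1 + 4 + 4 + 4 + 5 + 3 = 23.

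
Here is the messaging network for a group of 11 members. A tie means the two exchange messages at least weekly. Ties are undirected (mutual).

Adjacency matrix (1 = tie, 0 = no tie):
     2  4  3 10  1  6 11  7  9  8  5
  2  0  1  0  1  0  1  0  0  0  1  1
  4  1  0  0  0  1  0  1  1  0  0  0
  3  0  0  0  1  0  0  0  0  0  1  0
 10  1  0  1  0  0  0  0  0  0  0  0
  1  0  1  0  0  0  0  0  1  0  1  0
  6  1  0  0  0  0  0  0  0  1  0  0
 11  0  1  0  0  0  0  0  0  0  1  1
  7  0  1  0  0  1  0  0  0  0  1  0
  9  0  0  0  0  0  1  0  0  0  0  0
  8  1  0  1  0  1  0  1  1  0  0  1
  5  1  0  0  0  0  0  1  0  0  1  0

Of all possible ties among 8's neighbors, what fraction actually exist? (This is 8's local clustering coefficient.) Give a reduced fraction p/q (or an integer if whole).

8's neighbors: 1, 2, 3, 5, 7, and 11 (k = 6).
Possible neighbor pairs: C(6,2) = 15. Edges among them: 1–7, 2–5, 5–11 → e = 3.
Clustering(8) = 3/15 = 1/5.

1/5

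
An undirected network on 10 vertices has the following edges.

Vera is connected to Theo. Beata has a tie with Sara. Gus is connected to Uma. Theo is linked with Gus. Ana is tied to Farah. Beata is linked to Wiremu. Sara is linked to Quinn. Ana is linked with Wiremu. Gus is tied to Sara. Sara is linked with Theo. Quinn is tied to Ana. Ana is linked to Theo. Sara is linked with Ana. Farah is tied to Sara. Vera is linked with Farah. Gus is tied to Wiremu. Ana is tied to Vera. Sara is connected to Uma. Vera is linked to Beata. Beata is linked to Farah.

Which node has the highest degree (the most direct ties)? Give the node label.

Degrees — Ana:6, Beata:4, Farah:4, Gus:4, Quinn:2, Sara:7, Theo:4, Uma:2, Vera:4, Wiremu:3.
The maximum is 7, attained only by Sara.

Sara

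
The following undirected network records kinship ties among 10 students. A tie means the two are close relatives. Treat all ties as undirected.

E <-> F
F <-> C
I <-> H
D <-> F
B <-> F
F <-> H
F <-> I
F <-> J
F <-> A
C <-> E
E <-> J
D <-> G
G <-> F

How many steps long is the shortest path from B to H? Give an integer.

One shortest route is B – F – H, which uses 2 edges, and B and H are not directly tied, so nothing shorter exists. So d(B,H) = 2.

2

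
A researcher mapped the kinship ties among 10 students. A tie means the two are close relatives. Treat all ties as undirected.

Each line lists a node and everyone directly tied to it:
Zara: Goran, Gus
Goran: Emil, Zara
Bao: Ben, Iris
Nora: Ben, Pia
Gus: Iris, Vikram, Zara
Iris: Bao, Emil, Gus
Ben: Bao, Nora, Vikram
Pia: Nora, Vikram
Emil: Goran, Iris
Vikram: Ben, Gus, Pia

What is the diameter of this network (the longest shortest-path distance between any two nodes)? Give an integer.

Eccentricity of each node (its greatest distance to any other): Bao:3, Ben:4, Emil:4, Goran:5, Gus:3, Iris:3, Nora:5, Pia:4, Vikram:3, Zara:4.
The maximum eccentricity is 5, realized for instance by the pair Nora–Goran via Nora – Ben – Bao – Iris – Emil – Goran. So the diameter is 5.

5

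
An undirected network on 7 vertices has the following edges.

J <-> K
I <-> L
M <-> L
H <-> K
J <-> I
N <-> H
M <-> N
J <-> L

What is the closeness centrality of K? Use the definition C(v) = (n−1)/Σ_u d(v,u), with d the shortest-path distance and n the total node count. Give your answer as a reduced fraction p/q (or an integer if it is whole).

Distances from K: H:1, I:2, J:1, L:2, M:3, N:2. Sum = 11.
n = 7, so closeness = 6/11.

6/11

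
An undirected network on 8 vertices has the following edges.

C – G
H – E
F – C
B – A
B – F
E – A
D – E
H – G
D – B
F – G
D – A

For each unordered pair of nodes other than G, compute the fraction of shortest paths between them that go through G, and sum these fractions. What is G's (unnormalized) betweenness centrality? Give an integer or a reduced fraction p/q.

11/3

Pairs whose geodesics pass through G — F–H: 1; F–E: 1/3; C–H: 1; C–E: 1; H–B: 1/3.
All other pairs contribute 0.
Summing the contributions gives betweenness(G) = 11/3.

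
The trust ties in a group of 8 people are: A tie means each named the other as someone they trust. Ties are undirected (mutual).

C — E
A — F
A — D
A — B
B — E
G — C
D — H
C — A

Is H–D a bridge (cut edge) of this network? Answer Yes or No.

Yes

Without the H–D edge there is no alternate route between H and D, so the network disconnects. It is a bridge.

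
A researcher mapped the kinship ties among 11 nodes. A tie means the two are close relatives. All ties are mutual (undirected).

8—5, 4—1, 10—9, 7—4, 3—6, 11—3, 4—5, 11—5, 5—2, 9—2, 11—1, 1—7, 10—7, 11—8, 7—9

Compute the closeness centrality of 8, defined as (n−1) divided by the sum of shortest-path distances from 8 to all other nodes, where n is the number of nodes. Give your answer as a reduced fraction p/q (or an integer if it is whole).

Distances from 8: 1:2, 2:2, 3:2, 4:2, 5:1, 6:3, 7:3, 9:3, 10:4, 11:1. Sum = 23.
n = 11, so closeness = 10/23.

10/23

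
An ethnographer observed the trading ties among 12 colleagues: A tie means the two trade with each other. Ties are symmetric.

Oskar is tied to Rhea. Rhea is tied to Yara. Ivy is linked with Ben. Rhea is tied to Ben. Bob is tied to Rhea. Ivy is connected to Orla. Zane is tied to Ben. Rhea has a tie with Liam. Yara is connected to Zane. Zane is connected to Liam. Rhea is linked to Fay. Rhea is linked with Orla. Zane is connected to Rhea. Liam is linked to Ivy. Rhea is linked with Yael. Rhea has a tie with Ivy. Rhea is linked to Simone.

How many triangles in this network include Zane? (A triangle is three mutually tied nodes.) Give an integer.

Zane's neighbors: Ben, Liam, Rhea, and Yara.
Neighbor pairs that are themselves tied: Zane–Ben–Rhea; Zane–Liam–Rhea; Zane–Rhea–Yara. Each forms one triangle with Zane, for 3 in total.

3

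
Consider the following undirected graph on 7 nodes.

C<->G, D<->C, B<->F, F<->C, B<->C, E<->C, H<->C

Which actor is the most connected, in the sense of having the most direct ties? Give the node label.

C

Degrees — B:2, C:6, D:1, E:1, F:2, G:1, H:1.
The maximum is 6, attained only by C.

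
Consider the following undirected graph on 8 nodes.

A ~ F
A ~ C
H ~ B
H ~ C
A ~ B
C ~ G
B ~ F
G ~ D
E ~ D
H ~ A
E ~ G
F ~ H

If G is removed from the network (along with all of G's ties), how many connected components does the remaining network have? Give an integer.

2

Without G, the remaining ties split the others into: {D, E}; {A, B, C, F, H}.
That's 2 separate components.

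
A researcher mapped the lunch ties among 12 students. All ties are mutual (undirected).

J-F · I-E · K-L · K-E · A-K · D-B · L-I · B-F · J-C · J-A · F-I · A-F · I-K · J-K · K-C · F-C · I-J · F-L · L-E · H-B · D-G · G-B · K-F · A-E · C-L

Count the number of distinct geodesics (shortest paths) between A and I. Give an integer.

The shortest distance is 2. The length-2 paths are: A–J–I; A–F–I; A–K–I; A–E–I.
That gives 4 distinct shortest paths.

4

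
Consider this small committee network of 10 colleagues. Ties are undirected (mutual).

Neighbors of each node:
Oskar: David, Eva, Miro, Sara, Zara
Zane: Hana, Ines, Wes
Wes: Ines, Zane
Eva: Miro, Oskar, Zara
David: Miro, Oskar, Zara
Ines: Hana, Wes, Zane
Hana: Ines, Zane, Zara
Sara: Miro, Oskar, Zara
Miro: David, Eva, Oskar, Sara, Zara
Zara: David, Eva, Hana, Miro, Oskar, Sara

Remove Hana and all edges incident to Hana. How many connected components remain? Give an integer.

2

Without Hana, the remaining ties split the others into: {David, Eva, Miro, Oskar, Sara, Zara}; {Ines, Wes, Zane}.
That's 2 separate components.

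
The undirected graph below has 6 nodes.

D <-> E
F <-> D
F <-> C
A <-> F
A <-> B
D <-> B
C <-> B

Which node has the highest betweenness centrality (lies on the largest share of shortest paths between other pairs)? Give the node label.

Unnormalized betweenness of each node: A:1/3, B:5/2, C:1/3, D:13/3, E:0, F:5/2.
D has the largest value, 13/3, making it the main broker — the node through which the most shortest paths run.

D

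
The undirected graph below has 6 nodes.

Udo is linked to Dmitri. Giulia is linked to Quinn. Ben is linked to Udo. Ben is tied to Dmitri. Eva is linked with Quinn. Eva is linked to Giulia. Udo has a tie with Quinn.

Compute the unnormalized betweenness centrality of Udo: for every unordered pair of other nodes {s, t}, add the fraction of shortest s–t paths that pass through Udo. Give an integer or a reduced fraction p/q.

6

Pairs whose geodesics pass through Udo — Eva–Dmitri: 1; Eva–Ben: 1; Quinn–Dmitri: 1; Quinn–Ben: 1; Giulia–Dmitri: 1; Giulia–Ben: 1.
All other pairs contribute 0.
Summing the contributions gives betweenness(Udo) = 6.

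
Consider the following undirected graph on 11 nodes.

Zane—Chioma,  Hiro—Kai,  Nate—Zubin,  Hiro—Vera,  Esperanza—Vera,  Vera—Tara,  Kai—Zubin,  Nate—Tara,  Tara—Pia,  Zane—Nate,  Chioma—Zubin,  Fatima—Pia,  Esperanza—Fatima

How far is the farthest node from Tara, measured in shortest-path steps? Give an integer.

Distances from Tara: Chioma:3, Esperanza:2, Fatima:2, Hiro:2, Kai:3, Nate:1, Pia:1, Vera:1, Zane:2, Zubin:2.
The largest is 3 (to Kai and Chioma), so the eccentricity of Tara is 3.

3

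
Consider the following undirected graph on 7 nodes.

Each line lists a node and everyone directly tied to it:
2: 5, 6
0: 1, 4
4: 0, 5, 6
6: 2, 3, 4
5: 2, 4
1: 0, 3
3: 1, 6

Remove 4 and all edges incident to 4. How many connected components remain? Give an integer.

4's neighbors (0, 5, and 6) remain reachable from one another through other ties, so the rest of the network stays in one piece.

1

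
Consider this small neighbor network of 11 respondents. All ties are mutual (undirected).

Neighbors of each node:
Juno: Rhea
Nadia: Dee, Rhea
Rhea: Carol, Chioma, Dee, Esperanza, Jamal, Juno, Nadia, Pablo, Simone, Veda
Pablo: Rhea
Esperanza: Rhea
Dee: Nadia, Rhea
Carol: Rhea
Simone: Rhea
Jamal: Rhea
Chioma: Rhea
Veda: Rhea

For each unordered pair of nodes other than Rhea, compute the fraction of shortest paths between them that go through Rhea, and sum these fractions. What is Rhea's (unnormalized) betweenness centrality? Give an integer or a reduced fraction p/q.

Pairs whose geodesics pass through Rhea — Jamal–Chioma: 1; Jamal–Esperanza: 1; Jamal–Juno: 1; Jamal–Veda: 1; Jamal–Pablo: 1; Jamal–Simone: 1; Jamal–Nadia: 1; Jamal–Dee: 1; Jamal–Carol: 1; Chioma–Esperanza: 1; Chioma–Juno: 1; Chioma–Veda: 1; Chioma–Pablo: 1; Chioma–Simone: 1 … (+30 more pairs).
All other pairs contribute 0.
Summing the contributions gives betweenness(Rhea) = 44.

44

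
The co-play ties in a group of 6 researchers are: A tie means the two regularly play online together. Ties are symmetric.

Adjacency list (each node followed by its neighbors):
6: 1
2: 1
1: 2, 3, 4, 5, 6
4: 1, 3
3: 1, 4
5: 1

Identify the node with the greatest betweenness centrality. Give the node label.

Unnormalized betweenness of each node: 1:9, 2:0, 3:0, 4:0, 5:0, 6:0.
1 has the largest value, 9, making it the main broker — the node through which the most shortest paths run.

1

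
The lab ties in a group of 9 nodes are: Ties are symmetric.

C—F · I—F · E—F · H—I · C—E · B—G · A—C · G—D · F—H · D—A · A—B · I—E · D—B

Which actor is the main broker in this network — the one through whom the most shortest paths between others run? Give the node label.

Unnormalized betweenness of each node: A:15, B:3, C:16, D:3, E:5/2, F:8, G:0, H:0, I:1/2.
C has the largest value, 16, making it the main broker — the node through which the most shortest paths run.

C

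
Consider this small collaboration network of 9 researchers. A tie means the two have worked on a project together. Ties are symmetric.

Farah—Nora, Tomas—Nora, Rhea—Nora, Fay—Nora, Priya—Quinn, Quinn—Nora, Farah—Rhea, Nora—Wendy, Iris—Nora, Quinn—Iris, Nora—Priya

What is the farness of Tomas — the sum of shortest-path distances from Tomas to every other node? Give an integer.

15

Distances from Tomas: Farah:2, Fay:2, Iris:2, Nora:1, Priya:2, Quinn:2, Rhea:2, Wendy:2.
Sum = 2 + 2 + 2 + 1 + 2 + 2 + 2 + 2 = 15.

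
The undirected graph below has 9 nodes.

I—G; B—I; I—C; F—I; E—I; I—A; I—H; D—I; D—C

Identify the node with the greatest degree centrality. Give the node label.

Degrees — A:1, B:1, C:2, D:2, E:1, F:1, G:1, H:1, I:8.
The maximum is 8, attained only by I.

I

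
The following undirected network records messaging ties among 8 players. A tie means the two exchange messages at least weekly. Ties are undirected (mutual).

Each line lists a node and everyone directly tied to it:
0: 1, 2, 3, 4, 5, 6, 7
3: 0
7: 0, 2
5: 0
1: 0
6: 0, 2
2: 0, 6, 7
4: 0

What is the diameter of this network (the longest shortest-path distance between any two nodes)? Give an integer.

2

Eccentricity of each node (its greatest distance to any other): 0:1, 1:2, 2:2, 3:2, 4:2, 5:2, 6:2, 7:2.
The maximum eccentricity is 2, realized for instance by the pair 2–1 via 2 – 0 – 1. So the diameter is 2.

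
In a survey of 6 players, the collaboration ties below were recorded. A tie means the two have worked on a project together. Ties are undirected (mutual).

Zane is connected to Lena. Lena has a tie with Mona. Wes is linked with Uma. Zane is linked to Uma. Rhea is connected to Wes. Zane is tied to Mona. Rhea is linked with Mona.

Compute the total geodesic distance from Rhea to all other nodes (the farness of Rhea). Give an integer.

Distances from Rhea: Lena:2, Mona:1, Uma:2, Wes:1, Zane:2.
Sum = 2 + 1 + 2 + 1 + 2 = 8.

8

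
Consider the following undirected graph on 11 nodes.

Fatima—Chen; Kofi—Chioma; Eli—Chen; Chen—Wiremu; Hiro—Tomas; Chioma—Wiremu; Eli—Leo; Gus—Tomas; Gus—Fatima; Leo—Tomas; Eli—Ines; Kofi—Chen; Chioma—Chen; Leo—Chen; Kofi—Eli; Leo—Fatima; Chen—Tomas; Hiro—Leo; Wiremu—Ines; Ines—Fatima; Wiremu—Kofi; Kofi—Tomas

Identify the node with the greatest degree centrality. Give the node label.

Degrees — Chen:7, Chioma:3, Eli:4, Fatima:4, Gus:2, Hiro:2, Ines:3, Kofi:5, Leo:5, Tomas:5, Wiremu:4.
The maximum is 7, attained only by Chen.

Chen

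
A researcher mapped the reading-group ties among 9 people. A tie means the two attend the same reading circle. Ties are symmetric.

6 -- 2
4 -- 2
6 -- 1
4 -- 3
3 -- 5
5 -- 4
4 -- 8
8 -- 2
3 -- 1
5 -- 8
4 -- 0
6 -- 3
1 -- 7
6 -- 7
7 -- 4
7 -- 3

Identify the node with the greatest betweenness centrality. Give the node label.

4

Unnormalized betweenness of each node: 0:0, 1:0, 2:23/12, 3:14/3, 4:11, 5:3/4, 6:9/4, 7:23/12, 8:1/2.
4 has the largest value, 11, making it the main broker — the node through which the most shortest paths run.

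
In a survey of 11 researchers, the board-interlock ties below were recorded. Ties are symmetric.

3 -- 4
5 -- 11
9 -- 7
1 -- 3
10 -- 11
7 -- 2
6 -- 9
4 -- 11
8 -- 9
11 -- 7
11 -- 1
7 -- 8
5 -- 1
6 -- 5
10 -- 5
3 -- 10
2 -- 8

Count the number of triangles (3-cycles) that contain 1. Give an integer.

1

1's neighbors: 3, 5, and 11.
Neighbor pairs that are themselves tied: 1–5–11. Each forms one triangle with 1, for 1 in total.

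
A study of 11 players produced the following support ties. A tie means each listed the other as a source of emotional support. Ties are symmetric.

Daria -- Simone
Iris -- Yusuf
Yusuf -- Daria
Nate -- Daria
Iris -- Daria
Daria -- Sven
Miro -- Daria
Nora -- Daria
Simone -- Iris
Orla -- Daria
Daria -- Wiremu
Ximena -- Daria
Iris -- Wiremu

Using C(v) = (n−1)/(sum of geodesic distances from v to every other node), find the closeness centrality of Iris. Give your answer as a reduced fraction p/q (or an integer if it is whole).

5/8

Distances from Iris: Daria:1, Miro:2, Nate:2, Nora:2, Orla:2, Simone:1, Sven:2, Wiremu:1, Ximena:2, Yusuf:1. Sum = 16.
n = 11, so closeness = 10/16 = 5/8.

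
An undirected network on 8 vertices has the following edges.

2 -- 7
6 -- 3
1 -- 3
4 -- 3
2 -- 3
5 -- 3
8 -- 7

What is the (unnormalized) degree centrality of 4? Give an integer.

1

4 is directly tied to 3. That is 1 neighbor, so the degree of 4 is 1.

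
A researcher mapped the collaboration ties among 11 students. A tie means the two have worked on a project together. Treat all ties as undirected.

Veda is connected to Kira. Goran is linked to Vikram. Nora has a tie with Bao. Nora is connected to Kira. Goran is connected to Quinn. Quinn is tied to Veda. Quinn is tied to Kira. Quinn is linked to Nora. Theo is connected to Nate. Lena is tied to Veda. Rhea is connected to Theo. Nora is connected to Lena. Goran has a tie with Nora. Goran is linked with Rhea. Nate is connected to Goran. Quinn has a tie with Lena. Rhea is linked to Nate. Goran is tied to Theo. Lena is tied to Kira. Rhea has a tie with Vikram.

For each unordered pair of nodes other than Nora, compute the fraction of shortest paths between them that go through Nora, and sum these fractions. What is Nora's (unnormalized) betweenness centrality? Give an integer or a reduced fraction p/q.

14

Pairs whose geodesics pass through Nora — Goran–Lena: 1/2; Goran–Bao: 1; Goran–Kira: 1/2; Nate–Lena: 1/2; Nate–Bao: 1; Nate–Kira: 1/2; Vikram–Lena: 1/2; Vikram–Bao: 1; Vikram–Kira: 1/2; Theo–Lena: 1/2; Theo–Bao: 1; Theo–Kira: 1/2; Rhea–Lena: 1/2; Rhea–Bao: 1 … (+5 more pairs).
All other pairs contribute 0.
Summing the contributions gives betweenness(Nora) = 14.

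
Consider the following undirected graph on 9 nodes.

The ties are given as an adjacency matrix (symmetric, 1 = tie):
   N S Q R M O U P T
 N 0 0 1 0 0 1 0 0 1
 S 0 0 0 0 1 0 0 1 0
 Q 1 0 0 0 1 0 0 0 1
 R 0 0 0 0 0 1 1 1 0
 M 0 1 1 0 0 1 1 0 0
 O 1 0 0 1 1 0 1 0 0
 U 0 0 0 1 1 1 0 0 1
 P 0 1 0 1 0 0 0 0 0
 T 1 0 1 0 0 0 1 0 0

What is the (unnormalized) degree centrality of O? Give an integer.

O is directly tied to M, N, R, and U. That is 4 neighbors, so the degree of O is 4.

4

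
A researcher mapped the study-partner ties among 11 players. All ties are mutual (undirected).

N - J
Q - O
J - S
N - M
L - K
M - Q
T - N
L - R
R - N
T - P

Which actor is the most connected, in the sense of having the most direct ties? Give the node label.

Degrees — J:2, K:1, L:2, M:2, N:4, O:1, P:1, Q:2, R:2, S:1, T:2.
The maximum is 4, attained only by N.

N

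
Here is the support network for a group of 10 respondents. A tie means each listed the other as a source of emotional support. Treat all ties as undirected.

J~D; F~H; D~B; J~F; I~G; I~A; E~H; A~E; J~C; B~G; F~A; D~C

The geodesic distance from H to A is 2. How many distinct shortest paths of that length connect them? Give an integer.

2

The shortest distance is 2. The length-2 paths are: H–E–A; H–F–A.
That gives 2 distinct shortest paths.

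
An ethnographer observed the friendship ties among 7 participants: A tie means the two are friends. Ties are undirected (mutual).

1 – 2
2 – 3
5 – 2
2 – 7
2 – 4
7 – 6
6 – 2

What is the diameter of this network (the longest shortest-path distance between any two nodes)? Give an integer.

Eccentricity of each node (its greatest distance to any other): 1:2, 2:1, 3:2, 4:2, 5:2, 6:2, 7:2.
The maximum eccentricity is 2, realized for instance by the pair 7–4 via 7 – 2 – 4. So the diameter is 2.

2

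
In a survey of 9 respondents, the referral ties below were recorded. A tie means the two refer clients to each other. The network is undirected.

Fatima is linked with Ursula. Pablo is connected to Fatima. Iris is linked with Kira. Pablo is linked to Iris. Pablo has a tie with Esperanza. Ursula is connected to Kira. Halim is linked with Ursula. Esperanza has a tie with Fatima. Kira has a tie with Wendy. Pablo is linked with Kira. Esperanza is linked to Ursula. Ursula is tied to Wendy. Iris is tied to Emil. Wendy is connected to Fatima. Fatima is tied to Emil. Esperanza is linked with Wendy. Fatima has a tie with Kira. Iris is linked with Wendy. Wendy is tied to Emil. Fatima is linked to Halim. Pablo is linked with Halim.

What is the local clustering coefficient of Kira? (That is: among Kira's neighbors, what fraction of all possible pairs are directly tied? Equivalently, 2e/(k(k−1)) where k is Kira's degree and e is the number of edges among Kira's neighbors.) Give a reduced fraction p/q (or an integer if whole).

3/5

Kira's neighbors: Fatima, Iris, Pablo, Ursula, and Wendy (k = 5).
Possible neighbor pairs: C(5,2) = 10. Edges among them: Fatima–Pablo, Fatima–Ursula, Fatima–Wendy, Iris–Pablo, Iris–Wendy, Ursula–Wendy → e = 6.
Clustering(Kira) = 6/10 = 3/5.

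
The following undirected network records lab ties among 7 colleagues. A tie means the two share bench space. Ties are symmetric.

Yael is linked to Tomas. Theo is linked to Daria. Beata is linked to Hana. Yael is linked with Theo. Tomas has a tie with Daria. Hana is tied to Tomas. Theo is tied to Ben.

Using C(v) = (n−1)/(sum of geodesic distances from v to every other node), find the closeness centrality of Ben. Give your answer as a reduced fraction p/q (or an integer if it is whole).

Distances from Ben: Beata:5, Daria:2, Hana:4, Theo:1, Tomas:3, Yael:2. Sum = 17.
n = 7, so closeness = 6/17.

6/17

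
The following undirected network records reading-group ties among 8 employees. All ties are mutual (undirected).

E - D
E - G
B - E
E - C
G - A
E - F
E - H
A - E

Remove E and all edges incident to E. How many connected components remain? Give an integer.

Without E, the remaining ties split the others into: {C}; {A, G}; {H}; {D}; {F}; {B}.
That's 6 separate components.

6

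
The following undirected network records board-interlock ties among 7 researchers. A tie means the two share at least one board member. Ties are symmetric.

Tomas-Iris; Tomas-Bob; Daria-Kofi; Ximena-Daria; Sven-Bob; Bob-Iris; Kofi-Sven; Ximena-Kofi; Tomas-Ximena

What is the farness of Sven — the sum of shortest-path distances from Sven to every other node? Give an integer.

Distances from Sven: Bob:1, Daria:2, Iris:2, Kofi:1, Tomas:2, Ximena:2.
Sum = 1 + 2 + 2 + 1 + 2 + 2 = 10.

10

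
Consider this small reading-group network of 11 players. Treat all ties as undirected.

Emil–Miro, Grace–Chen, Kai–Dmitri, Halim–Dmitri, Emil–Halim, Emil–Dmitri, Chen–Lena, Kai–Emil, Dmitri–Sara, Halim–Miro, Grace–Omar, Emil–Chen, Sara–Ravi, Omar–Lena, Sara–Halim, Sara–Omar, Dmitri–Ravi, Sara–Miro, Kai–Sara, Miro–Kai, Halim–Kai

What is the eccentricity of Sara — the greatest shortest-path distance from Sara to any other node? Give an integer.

Distances from Sara: Chen:3, Dmitri:1, Emil:2, Grace:2, Halim:1, Kai:1, Lena:2, Miro:1, Omar:1, Ravi:1.
The largest is 3 (to Chen), so the eccentricity of Sara is 3.

3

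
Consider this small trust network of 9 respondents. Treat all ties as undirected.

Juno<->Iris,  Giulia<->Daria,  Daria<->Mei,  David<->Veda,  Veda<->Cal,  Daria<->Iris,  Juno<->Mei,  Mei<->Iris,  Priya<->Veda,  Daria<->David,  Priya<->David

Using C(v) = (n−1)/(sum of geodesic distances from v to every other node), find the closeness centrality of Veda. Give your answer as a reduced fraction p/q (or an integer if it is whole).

Distances from Veda: Cal:1, Daria:2, David:1, Giulia:3, Iris:3, Juno:4, Mei:3, Priya:1. Sum = 18.
n = 9, so closeness = 8/18 = 4/9.

4/9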